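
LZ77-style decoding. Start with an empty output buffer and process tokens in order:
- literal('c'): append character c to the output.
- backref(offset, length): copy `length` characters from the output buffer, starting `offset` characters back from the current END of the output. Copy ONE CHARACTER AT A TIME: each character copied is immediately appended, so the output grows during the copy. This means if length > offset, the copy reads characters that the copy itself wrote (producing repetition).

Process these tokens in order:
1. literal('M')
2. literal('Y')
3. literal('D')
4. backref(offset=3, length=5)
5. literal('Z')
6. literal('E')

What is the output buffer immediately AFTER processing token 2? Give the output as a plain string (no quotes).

Token 1: literal('M'). Output: "M"
Token 2: literal('Y'). Output: "MY"

Answer: MY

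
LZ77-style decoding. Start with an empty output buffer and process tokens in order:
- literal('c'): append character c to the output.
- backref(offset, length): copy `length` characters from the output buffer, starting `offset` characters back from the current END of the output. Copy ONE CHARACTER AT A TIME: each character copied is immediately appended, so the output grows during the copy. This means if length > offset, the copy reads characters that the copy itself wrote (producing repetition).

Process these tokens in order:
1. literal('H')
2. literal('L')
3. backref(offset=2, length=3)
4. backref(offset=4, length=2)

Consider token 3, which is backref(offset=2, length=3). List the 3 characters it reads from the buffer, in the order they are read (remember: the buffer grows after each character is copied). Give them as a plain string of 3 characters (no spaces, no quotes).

Token 1: literal('H'). Output: "H"
Token 2: literal('L'). Output: "HL"
Token 3: backref(off=2, len=3). Buffer before: "HL" (len 2)
  byte 1: read out[0]='H', append. Buffer now: "HLH"
  byte 2: read out[1]='L', append. Buffer now: "HLHL"
  byte 3: read out[2]='H', append. Buffer now: "HLHLH"

Answer: HLH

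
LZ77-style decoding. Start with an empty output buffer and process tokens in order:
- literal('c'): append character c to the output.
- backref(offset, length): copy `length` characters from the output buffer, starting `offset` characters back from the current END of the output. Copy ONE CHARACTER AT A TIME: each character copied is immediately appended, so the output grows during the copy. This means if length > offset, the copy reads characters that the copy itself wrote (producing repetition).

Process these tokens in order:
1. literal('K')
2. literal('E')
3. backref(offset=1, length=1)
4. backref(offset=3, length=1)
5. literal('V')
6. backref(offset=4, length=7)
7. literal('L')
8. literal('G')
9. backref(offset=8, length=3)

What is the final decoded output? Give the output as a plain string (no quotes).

Token 1: literal('K'). Output: "K"
Token 2: literal('E'). Output: "KE"
Token 3: backref(off=1, len=1). Copied 'E' from pos 1. Output: "KEE"
Token 4: backref(off=3, len=1). Copied 'K' from pos 0. Output: "KEEK"
Token 5: literal('V'). Output: "KEEKV"
Token 6: backref(off=4, len=7) (overlapping!). Copied 'EEKVEEK' from pos 1. Output: "KEEKVEEKVEEK"
Token 7: literal('L'). Output: "KEEKVEEKVEEKL"
Token 8: literal('G'). Output: "KEEKVEEKVEEKLG"
Token 9: backref(off=8, len=3). Copied 'EKV' from pos 6. Output: "KEEKVEEKVEEKLGEKV"

Answer: KEEKVEEKVEEKLGEKV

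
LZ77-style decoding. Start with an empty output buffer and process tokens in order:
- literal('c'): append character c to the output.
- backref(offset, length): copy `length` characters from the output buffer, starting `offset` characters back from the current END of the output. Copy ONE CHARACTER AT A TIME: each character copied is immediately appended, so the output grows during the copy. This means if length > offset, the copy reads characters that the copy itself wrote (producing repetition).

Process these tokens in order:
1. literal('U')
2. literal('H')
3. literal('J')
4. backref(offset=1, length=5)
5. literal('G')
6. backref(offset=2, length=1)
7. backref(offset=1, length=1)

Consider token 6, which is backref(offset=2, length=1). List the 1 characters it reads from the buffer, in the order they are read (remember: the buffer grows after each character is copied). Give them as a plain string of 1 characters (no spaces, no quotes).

Token 1: literal('U'). Output: "U"
Token 2: literal('H'). Output: "UH"
Token 3: literal('J'). Output: "UHJ"
Token 4: backref(off=1, len=5) (overlapping!). Copied 'JJJJJ' from pos 2. Output: "UHJJJJJJ"
Token 5: literal('G'). Output: "UHJJJJJJG"
Token 6: backref(off=2, len=1). Buffer before: "UHJJJJJJG" (len 9)
  byte 1: read out[7]='J', append. Buffer now: "UHJJJJJJGJ"

Answer: J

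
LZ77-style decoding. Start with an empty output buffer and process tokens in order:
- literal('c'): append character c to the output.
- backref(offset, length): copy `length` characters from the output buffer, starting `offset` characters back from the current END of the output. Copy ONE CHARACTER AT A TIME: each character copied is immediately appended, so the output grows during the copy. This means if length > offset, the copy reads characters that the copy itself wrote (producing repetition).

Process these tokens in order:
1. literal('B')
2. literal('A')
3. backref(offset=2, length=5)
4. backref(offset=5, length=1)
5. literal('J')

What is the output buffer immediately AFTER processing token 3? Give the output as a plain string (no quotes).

Token 1: literal('B'). Output: "B"
Token 2: literal('A'). Output: "BA"
Token 3: backref(off=2, len=5) (overlapping!). Copied 'BABAB' from pos 0. Output: "BABABAB"

Answer: BABABAB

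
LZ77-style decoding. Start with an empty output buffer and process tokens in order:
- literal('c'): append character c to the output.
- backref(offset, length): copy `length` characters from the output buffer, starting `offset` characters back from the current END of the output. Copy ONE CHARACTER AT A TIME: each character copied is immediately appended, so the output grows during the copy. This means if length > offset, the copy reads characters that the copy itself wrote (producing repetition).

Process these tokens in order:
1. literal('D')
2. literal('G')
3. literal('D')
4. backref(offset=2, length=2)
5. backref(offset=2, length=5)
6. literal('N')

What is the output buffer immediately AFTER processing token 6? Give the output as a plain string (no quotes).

Answer: DGDGDGDGDGN

Derivation:
Token 1: literal('D'). Output: "D"
Token 2: literal('G'). Output: "DG"
Token 3: literal('D'). Output: "DGD"
Token 4: backref(off=2, len=2). Copied 'GD' from pos 1. Output: "DGDGD"
Token 5: backref(off=2, len=5) (overlapping!). Copied 'GDGDG' from pos 3. Output: "DGDGDGDGDG"
Token 6: literal('N'). Output: "DGDGDGDGDGN"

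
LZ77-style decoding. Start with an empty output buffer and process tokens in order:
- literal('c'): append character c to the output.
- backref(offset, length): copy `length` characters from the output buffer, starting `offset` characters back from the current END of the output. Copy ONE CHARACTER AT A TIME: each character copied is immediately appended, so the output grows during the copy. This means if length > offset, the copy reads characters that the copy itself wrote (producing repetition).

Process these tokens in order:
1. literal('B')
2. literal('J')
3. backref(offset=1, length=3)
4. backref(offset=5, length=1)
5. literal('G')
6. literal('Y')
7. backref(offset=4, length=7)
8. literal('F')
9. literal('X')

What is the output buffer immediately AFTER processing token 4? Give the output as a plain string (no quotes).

Answer: BJJJJB

Derivation:
Token 1: literal('B'). Output: "B"
Token 2: literal('J'). Output: "BJ"
Token 3: backref(off=1, len=3) (overlapping!). Copied 'JJJ' from pos 1. Output: "BJJJJ"
Token 4: backref(off=5, len=1). Copied 'B' from pos 0. Output: "BJJJJB"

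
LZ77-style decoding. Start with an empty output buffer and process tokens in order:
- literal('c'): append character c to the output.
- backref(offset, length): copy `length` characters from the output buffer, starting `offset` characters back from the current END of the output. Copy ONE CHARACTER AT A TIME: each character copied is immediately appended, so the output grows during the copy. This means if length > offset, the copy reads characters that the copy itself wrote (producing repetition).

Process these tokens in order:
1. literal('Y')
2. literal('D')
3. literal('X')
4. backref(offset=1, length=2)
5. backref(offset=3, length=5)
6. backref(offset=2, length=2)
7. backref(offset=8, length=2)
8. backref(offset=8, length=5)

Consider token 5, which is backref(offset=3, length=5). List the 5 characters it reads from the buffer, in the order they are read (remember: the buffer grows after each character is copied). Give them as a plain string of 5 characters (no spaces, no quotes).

Token 1: literal('Y'). Output: "Y"
Token 2: literal('D'). Output: "YD"
Token 3: literal('X'). Output: "YDX"
Token 4: backref(off=1, len=2) (overlapping!). Copied 'XX' from pos 2. Output: "YDXXX"
Token 5: backref(off=3, len=5). Buffer before: "YDXXX" (len 5)
  byte 1: read out[2]='X', append. Buffer now: "YDXXXX"
  byte 2: read out[3]='X', append. Buffer now: "YDXXXXX"
  byte 3: read out[4]='X', append. Buffer now: "YDXXXXXX"
  byte 4: read out[5]='X', append. Buffer now: "YDXXXXXXX"
  byte 5: read out[6]='X', append. Buffer now: "YDXXXXXXXX"

Answer: XXXXX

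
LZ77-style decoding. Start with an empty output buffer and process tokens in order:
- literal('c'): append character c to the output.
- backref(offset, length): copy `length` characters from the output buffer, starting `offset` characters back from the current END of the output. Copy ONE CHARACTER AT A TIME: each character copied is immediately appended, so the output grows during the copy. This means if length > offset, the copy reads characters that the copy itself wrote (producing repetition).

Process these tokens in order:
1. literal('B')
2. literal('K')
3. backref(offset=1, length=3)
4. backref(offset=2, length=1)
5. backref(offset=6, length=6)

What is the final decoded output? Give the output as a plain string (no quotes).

Token 1: literal('B'). Output: "B"
Token 2: literal('K'). Output: "BK"
Token 3: backref(off=1, len=3) (overlapping!). Copied 'KKK' from pos 1. Output: "BKKKK"
Token 4: backref(off=2, len=1). Copied 'K' from pos 3. Output: "BKKKKK"
Token 5: backref(off=6, len=6). Copied 'BKKKKK' from pos 0. Output: "BKKKKKBKKKKK"

Answer: BKKKKKBKKKKK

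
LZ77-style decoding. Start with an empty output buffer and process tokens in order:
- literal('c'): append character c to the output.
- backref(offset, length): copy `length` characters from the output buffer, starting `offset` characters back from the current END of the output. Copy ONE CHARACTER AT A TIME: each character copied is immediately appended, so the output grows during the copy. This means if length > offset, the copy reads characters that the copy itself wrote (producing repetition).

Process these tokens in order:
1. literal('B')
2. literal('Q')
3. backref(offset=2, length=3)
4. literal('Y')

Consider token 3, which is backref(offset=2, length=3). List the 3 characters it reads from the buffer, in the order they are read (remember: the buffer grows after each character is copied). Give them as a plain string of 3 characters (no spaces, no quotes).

Token 1: literal('B'). Output: "B"
Token 2: literal('Q'). Output: "BQ"
Token 3: backref(off=2, len=3). Buffer before: "BQ" (len 2)
  byte 1: read out[0]='B', append. Buffer now: "BQB"
  byte 2: read out[1]='Q', append. Buffer now: "BQBQ"
  byte 3: read out[2]='B', append. Buffer now: "BQBQB"

Answer: BQB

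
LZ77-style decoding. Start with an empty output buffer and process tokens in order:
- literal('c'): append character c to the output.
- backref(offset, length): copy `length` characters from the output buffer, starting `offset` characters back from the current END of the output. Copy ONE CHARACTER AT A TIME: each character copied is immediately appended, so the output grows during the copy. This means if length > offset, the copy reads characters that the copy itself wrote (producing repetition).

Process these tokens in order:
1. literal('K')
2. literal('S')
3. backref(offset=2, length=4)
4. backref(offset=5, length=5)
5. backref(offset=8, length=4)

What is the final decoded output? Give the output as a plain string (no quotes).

Answer: KSKSKSSKSKSSKSS

Derivation:
Token 1: literal('K'). Output: "K"
Token 2: literal('S'). Output: "KS"
Token 3: backref(off=2, len=4) (overlapping!). Copied 'KSKS' from pos 0. Output: "KSKSKS"
Token 4: backref(off=5, len=5). Copied 'SKSKS' from pos 1. Output: "KSKSKSSKSKS"
Token 5: backref(off=8, len=4). Copied 'SKSS' from pos 3. Output: "KSKSKSSKSKSSKSS"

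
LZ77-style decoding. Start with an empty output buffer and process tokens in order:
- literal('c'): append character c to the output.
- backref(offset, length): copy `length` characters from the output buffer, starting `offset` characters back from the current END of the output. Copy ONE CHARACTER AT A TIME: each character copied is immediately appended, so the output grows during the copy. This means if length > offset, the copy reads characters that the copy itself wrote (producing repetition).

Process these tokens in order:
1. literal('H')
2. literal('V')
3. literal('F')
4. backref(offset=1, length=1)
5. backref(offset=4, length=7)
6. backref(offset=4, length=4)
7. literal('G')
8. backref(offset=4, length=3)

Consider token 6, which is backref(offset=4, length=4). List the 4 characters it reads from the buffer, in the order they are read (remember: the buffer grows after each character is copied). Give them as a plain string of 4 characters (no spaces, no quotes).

Token 1: literal('H'). Output: "H"
Token 2: literal('V'). Output: "HV"
Token 3: literal('F'). Output: "HVF"
Token 4: backref(off=1, len=1). Copied 'F' from pos 2. Output: "HVFF"
Token 5: backref(off=4, len=7) (overlapping!). Copied 'HVFFHVF' from pos 0. Output: "HVFFHVFFHVF"
Token 6: backref(off=4, len=4). Buffer before: "HVFFHVFFHVF" (len 11)
  byte 1: read out[7]='F', append. Buffer now: "HVFFHVFFHVFF"
  byte 2: read out[8]='H', append. Buffer now: "HVFFHVFFHVFFH"
  byte 3: read out[9]='V', append. Buffer now: "HVFFHVFFHVFFHV"
  byte 4: read out[10]='F', append. Buffer now: "HVFFHVFFHVFFHVF"

Answer: FHVF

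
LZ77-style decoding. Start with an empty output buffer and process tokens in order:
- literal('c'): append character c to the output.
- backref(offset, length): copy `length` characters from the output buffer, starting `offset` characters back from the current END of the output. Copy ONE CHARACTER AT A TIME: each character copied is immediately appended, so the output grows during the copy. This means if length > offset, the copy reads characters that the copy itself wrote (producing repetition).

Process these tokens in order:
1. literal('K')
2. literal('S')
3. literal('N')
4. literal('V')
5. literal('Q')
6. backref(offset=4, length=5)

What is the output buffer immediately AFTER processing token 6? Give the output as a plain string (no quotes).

Answer: KSNVQSNVQS

Derivation:
Token 1: literal('K'). Output: "K"
Token 2: literal('S'). Output: "KS"
Token 3: literal('N'). Output: "KSN"
Token 4: literal('V'). Output: "KSNV"
Token 5: literal('Q'). Output: "KSNVQ"
Token 6: backref(off=4, len=5) (overlapping!). Copied 'SNVQS' from pos 1. Output: "KSNVQSNVQS"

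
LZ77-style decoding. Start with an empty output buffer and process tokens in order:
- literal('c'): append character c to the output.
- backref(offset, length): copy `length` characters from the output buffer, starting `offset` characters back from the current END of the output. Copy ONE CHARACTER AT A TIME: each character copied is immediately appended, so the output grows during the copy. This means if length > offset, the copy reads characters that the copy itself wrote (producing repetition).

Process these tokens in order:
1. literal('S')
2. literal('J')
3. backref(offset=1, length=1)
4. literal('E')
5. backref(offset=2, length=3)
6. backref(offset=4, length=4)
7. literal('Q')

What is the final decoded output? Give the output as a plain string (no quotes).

Answer: SJJEJEJEJEJQ

Derivation:
Token 1: literal('S'). Output: "S"
Token 2: literal('J'). Output: "SJ"
Token 3: backref(off=1, len=1). Copied 'J' from pos 1. Output: "SJJ"
Token 4: literal('E'). Output: "SJJE"
Token 5: backref(off=2, len=3) (overlapping!). Copied 'JEJ' from pos 2. Output: "SJJEJEJ"
Token 6: backref(off=4, len=4). Copied 'EJEJ' from pos 3. Output: "SJJEJEJEJEJ"
Token 7: literal('Q'). Output: "SJJEJEJEJEJQ"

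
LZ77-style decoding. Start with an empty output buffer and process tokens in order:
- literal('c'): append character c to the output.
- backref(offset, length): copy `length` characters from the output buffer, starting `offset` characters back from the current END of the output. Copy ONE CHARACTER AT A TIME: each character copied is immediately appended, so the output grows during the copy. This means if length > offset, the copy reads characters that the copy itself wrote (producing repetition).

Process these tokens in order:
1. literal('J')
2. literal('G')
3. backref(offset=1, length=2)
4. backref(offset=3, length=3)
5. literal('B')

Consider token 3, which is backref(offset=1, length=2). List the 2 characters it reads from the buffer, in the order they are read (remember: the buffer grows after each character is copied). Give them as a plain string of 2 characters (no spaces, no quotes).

Answer: GG

Derivation:
Token 1: literal('J'). Output: "J"
Token 2: literal('G'). Output: "JG"
Token 3: backref(off=1, len=2). Buffer before: "JG" (len 2)
  byte 1: read out[1]='G', append. Buffer now: "JGG"
  byte 2: read out[2]='G', append. Buffer now: "JGGG"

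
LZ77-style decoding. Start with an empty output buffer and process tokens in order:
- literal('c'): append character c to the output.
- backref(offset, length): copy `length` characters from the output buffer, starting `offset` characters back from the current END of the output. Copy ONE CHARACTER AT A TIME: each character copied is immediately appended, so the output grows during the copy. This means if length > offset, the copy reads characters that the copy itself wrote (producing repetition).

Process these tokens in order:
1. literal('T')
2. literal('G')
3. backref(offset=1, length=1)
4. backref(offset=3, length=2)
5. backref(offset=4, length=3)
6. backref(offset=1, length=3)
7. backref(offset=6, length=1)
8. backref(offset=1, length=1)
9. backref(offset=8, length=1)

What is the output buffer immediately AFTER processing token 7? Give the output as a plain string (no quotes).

Answer: TGGTGGGTTTTG

Derivation:
Token 1: literal('T'). Output: "T"
Token 2: literal('G'). Output: "TG"
Token 3: backref(off=1, len=1). Copied 'G' from pos 1. Output: "TGG"
Token 4: backref(off=3, len=2). Copied 'TG' from pos 0. Output: "TGGTG"
Token 5: backref(off=4, len=3). Copied 'GGT' from pos 1. Output: "TGGTGGGT"
Token 6: backref(off=1, len=3) (overlapping!). Copied 'TTT' from pos 7. Output: "TGGTGGGTTTT"
Token 7: backref(off=6, len=1). Copied 'G' from pos 5. Output: "TGGTGGGTTTTG"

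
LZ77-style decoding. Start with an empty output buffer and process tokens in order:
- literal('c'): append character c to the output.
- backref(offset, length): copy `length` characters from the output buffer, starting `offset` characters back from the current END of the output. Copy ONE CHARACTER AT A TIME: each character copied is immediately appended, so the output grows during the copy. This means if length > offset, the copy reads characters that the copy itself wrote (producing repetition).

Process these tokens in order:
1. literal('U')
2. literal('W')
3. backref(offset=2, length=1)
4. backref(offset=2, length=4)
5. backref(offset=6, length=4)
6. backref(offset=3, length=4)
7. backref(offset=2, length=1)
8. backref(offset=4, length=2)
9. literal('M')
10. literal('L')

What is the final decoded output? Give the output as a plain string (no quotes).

Answer: UWUWUWUWUWUUWUUUWUML

Derivation:
Token 1: literal('U'). Output: "U"
Token 2: literal('W'). Output: "UW"
Token 3: backref(off=2, len=1). Copied 'U' from pos 0. Output: "UWU"
Token 4: backref(off=2, len=4) (overlapping!). Copied 'WUWU' from pos 1. Output: "UWUWUWU"
Token 5: backref(off=6, len=4). Copied 'WUWU' from pos 1. Output: "UWUWUWUWUWU"
Token 6: backref(off=3, len=4) (overlapping!). Copied 'UWUU' from pos 8. Output: "UWUWUWUWUWUUWUU"
Token 7: backref(off=2, len=1). Copied 'U' from pos 13. Output: "UWUWUWUWUWUUWUUU"
Token 8: backref(off=4, len=2). Copied 'WU' from pos 12. Output: "UWUWUWUWUWUUWUUUWU"
Token 9: literal('M'). Output: "UWUWUWUWUWUUWUUUWUM"
Token 10: literal('L'). Output: "UWUWUWUWUWUUWUUUWUML"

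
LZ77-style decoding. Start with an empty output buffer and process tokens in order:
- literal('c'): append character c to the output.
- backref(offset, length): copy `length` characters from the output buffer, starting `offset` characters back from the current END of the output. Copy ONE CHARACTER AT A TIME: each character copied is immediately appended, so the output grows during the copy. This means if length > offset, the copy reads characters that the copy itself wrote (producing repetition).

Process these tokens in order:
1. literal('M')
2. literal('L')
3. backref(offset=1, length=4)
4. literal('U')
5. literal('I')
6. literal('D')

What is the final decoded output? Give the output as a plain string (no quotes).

Token 1: literal('M'). Output: "M"
Token 2: literal('L'). Output: "ML"
Token 3: backref(off=1, len=4) (overlapping!). Copied 'LLLL' from pos 1. Output: "MLLLLL"
Token 4: literal('U'). Output: "MLLLLLU"
Token 5: literal('I'). Output: "MLLLLLUI"
Token 6: literal('D'). Output: "MLLLLLUID"

Answer: MLLLLLUID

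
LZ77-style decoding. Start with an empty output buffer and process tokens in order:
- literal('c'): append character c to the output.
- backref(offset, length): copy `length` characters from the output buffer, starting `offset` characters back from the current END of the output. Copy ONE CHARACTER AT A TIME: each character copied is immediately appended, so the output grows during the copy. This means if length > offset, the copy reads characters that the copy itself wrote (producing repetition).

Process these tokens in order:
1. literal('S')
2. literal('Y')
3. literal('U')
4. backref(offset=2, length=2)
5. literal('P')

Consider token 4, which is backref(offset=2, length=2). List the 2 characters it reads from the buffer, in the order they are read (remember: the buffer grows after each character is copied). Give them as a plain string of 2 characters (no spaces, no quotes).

Token 1: literal('S'). Output: "S"
Token 2: literal('Y'). Output: "SY"
Token 3: literal('U'). Output: "SYU"
Token 4: backref(off=2, len=2). Buffer before: "SYU" (len 3)
  byte 1: read out[1]='Y', append. Buffer now: "SYUY"
  byte 2: read out[2]='U', append. Buffer now: "SYUYU"

Answer: YU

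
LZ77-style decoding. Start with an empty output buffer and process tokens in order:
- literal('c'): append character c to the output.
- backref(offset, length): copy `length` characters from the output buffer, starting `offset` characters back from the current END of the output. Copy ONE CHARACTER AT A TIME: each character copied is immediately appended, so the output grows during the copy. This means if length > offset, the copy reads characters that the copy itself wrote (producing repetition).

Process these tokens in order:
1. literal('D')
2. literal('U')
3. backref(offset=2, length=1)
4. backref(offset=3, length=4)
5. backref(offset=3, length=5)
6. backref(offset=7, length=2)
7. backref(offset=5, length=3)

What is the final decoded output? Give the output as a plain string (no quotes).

Token 1: literal('D'). Output: "D"
Token 2: literal('U'). Output: "DU"
Token 3: backref(off=2, len=1). Copied 'D' from pos 0. Output: "DUD"
Token 4: backref(off=3, len=4) (overlapping!). Copied 'DUDD' from pos 0. Output: "DUDDUDD"
Token 5: backref(off=3, len=5) (overlapping!). Copied 'UDDUD' from pos 4. Output: "DUDDUDDUDDUD"
Token 6: backref(off=7, len=2). Copied 'DD' from pos 5. Output: "DUDDUDDUDDUDDD"
Token 7: backref(off=5, len=3). Copied 'DUD' from pos 9. Output: "DUDDUDDUDDUDDDDUD"

Answer: DUDDUDDUDDUDDDDUD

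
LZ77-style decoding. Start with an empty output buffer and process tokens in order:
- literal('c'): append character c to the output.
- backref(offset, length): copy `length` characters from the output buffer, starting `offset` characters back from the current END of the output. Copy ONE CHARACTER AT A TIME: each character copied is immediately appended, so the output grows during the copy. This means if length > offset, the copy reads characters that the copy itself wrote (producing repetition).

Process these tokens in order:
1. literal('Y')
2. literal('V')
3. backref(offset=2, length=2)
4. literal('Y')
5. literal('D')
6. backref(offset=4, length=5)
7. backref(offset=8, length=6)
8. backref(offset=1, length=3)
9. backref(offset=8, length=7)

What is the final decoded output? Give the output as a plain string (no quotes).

Token 1: literal('Y'). Output: "Y"
Token 2: literal('V'). Output: "YV"
Token 3: backref(off=2, len=2). Copied 'YV' from pos 0. Output: "YVYV"
Token 4: literal('Y'). Output: "YVYVY"
Token 5: literal('D'). Output: "YVYVYD"
Token 6: backref(off=4, len=5) (overlapping!). Copied 'YVYDY' from pos 2. Output: "YVYVYDYVYDY"
Token 7: backref(off=8, len=6). Copied 'VYDYVY' from pos 3. Output: "YVYVYDYVYDYVYDYVY"
Token 8: backref(off=1, len=3) (overlapping!). Copied 'YYY' from pos 16. Output: "YVYVYDYVYDYVYDYVYYYY"
Token 9: backref(off=8, len=7). Copied 'YDYVYYY' from pos 12. Output: "YVYVYDYVYDYVYDYVYYYYYDYVYYY"

Answer: YVYVYDYVYDYVYDYVYYYYYDYVYYY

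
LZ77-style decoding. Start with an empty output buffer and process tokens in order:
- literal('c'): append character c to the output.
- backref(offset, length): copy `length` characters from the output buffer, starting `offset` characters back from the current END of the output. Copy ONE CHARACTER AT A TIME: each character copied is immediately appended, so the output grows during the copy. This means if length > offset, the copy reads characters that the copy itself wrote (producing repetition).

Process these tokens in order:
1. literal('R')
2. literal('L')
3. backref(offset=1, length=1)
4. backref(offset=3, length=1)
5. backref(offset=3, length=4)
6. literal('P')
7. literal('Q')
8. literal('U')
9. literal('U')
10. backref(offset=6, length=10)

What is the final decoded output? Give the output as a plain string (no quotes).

Token 1: literal('R'). Output: "R"
Token 2: literal('L'). Output: "RL"
Token 3: backref(off=1, len=1). Copied 'L' from pos 1. Output: "RLL"
Token 4: backref(off=3, len=1). Copied 'R' from pos 0. Output: "RLLR"
Token 5: backref(off=3, len=4) (overlapping!). Copied 'LLRL' from pos 1. Output: "RLLRLLRL"
Token 6: literal('P'). Output: "RLLRLLRLP"
Token 7: literal('Q'). Output: "RLLRLLRLPQ"
Token 8: literal('U'). Output: "RLLRLLRLPQU"
Token 9: literal('U'). Output: "RLLRLLRLPQUU"
Token 10: backref(off=6, len=10) (overlapping!). Copied 'RLPQUURLPQ' from pos 6. Output: "RLLRLLRLPQUURLPQUURLPQ"

Answer: RLLRLLRLPQUURLPQUURLPQ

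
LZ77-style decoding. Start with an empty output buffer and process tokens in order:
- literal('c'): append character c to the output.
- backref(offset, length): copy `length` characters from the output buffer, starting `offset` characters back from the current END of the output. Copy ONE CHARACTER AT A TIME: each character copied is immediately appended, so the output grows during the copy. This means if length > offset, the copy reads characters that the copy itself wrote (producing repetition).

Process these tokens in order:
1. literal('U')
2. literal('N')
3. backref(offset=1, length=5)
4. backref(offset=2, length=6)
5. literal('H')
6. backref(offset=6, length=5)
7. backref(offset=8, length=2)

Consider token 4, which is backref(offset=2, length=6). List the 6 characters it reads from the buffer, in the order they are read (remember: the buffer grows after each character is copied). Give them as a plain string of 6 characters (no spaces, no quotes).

Token 1: literal('U'). Output: "U"
Token 2: literal('N'). Output: "UN"
Token 3: backref(off=1, len=5) (overlapping!). Copied 'NNNNN' from pos 1. Output: "UNNNNNN"
Token 4: backref(off=2, len=6). Buffer before: "UNNNNNN" (len 7)
  byte 1: read out[5]='N', append. Buffer now: "UNNNNNNN"
  byte 2: read out[6]='N', append. Buffer now: "UNNNNNNNN"
  byte 3: read out[7]='N', append. Buffer now: "UNNNNNNNNN"
  byte 4: read out[8]='N', append. Buffer now: "UNNNNNNNNNN"
  byte 5: read out[9]='N', append. Buffer now: "UNNNNNNNNNNN"
  byte 6: read out[10]='N', append. Buffer now: "UNNNNNNNNNNNN"

Answer: NNNNNN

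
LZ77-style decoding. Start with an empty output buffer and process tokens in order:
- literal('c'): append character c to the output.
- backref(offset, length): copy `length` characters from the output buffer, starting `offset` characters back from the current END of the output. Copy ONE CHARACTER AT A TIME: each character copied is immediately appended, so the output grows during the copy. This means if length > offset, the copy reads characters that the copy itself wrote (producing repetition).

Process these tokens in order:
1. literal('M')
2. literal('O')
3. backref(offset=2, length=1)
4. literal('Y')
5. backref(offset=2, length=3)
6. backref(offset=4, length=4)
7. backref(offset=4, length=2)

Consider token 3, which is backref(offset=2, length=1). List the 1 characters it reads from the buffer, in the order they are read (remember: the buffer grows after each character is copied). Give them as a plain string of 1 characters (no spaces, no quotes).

Answer: M

Derivation:
Token 1: literal('M'). Output: "M"
Token 2: literal('O'). Output: "MO"
Token 3: backref(off=2, len=1). Buffer before: "MO" (len 2)
  byte 1: read out[0]='M', append. Buffer now: "MOM"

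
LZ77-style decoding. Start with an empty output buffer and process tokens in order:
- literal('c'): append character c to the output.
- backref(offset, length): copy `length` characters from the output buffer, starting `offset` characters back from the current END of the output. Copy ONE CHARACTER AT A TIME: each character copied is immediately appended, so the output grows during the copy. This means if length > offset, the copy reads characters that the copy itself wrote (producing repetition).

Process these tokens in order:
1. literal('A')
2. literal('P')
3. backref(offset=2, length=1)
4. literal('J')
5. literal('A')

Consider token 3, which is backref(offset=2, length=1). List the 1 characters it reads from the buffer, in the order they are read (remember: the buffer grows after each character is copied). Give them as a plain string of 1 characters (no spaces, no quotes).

Token 1: literal('A'). Output: "A"
Token 2: literal('P'). Output: "AP"
Token 3: backref(off=2, len=1). Buffer before: "AP" (len 2)
  byte 1: read out[0]='A', append. Buffer now: "APA"

Answer: A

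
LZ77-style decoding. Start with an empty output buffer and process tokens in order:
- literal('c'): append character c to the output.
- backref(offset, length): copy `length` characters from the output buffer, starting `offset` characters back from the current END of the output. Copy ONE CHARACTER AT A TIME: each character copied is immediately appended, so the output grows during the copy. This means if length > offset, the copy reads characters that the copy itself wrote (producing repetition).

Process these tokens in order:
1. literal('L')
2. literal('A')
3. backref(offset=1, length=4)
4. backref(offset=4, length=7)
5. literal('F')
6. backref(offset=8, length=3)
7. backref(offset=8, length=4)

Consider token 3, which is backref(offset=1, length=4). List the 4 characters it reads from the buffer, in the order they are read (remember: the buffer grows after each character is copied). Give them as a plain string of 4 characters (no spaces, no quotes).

Answer: AAAA

Derivation:
Token 1: literal('L'). Output: "L"
Token 2: literal('A'). Output: "LA"
Token 3: backref(off=1, len=4). Buffer before: "LA" (len 2)
  byte 1: read out[1]='A', append. Buffer now: "LAA"
  byte 2: read out[2]='A', append. Buffer now: "LAAA"
  byte 3: read out[3]='A', append. Buffer now: "LAAAA"
  byte 4: read out[4]='A', append. Buffer now: "LAAAAA"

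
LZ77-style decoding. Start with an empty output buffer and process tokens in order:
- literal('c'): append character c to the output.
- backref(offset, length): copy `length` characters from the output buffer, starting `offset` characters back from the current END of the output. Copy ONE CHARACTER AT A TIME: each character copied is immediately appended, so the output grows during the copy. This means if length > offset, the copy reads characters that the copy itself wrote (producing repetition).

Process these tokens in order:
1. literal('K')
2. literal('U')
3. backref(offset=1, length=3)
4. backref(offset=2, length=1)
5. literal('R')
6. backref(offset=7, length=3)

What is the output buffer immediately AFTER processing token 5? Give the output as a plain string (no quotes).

Token 1: literal('K'). Output: "K"
Token 2: literal('U'). Output: "KU"
Token 3: backref(off=1, len=3) (overlapping!). Copied 'UUU' from pos 1. Output: "KUUUU"
Token 4: backref(off=2, len=1). Copied 'U' from pos 3. Output: "KUUUUU"
Token 5: literal('R'). Output: "KUUUUUR"

Answer: KUUUUUR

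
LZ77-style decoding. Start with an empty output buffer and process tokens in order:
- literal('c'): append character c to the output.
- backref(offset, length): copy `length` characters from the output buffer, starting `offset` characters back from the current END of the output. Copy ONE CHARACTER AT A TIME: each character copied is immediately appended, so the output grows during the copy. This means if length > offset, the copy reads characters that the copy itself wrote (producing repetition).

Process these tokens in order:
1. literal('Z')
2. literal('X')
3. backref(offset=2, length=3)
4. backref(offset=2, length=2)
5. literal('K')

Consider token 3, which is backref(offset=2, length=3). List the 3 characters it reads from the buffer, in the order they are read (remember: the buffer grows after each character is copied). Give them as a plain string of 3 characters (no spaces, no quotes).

Token 1: literal('Z'). Output: "Z"
Token 2: literal('X'). Output: "ZX"
Token 3: backref(off=2, len=3). Buffer before: "ZX" (len 2)
  byte 1: read out[0]='Z', append. Buffer now: "ZXZ"
  byte 2: read out[1]='X', append. Buffer now: "ZXZX"
  byte 3: read out[2]='Z', append. Buffer now: "ZXZXZ"

Answer: ZXZ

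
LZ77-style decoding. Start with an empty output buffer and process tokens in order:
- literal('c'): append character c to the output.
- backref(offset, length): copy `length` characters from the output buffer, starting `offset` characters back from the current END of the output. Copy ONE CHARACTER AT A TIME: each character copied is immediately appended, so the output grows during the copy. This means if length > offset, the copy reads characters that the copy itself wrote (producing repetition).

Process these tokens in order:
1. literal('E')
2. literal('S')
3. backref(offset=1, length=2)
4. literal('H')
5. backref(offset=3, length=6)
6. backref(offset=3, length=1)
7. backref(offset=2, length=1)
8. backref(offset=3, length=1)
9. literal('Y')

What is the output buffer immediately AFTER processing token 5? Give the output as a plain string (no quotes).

Token 1: literal('E'). Output: "E"
Token 2: literal('S'). Output: "ES"
Token 3: backref(off=1, len=2) (overlapping!). Copied 'SS' from pos 1. Output: "ESSS"
Token 4: literal('H'). Output: "ESSSH"
Token 5: backref(off=3, len=6) (overlapping!). Copied 'SSHSSH' from pos 2. Output: "ESSSHSSHSSH"

Answer: ESSSHSSHSSH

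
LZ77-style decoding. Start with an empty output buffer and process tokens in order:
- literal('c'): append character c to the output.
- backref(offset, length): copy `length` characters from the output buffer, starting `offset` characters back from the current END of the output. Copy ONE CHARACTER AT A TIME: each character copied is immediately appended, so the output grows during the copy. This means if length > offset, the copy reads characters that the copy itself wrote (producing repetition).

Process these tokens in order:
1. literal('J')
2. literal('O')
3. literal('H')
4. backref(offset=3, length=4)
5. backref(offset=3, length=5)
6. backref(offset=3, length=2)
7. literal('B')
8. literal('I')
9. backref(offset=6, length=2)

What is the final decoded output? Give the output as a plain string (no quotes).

Token 1: literal('J'). Output: "J"
Token 2: literal('O'). Output: "JO"
Token 3: literal('H'). Output: "JOH"
Token 4: backref(off=3, len=4) (overlapping!). Copied 'JOHJ' from pos 0. Output: "JOHJOHJ"
Token 5: backref(off=3, len=5) (overlapping!). Copied 'OHJOH' from pos 4. Output: "JOHJOHJOHJOH"
Token 6: backref(off=3, len=2). Copied 'JO' from pos 9. Output: "JOHJOHJOHJOHJO"
Token 7: literal('B'). Output: "JOHJOHJOHJOHJOB"
Token 8: literal('I'). Output: "JOHJOHJOHJOHJOBI"
Token 9: backref(off=6, len=2). Copied 'OH' from pos 10. Output: "JOHJOHJOHJOHJOBIOH"

Answer: JOHJOHJOHJOHJOBIOH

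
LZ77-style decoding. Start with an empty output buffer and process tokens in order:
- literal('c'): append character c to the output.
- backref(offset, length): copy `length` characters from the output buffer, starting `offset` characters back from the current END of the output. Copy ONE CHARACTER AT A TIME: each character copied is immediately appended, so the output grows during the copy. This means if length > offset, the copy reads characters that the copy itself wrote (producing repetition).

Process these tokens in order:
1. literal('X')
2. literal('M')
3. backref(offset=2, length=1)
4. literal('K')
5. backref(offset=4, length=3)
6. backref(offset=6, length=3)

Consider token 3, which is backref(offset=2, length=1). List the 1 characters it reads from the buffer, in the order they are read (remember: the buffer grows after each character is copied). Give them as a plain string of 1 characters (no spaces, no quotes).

Answer: X

Derivation:
Token 1: literal('X'). Output: "X"
Token 2: literal('M'). Output: "XM"
Token 3: backref(off=2, len=1). Buffer before: "XM" (len 2)
  byte 1: read out[0]='X', append. Buffer now: "XMX"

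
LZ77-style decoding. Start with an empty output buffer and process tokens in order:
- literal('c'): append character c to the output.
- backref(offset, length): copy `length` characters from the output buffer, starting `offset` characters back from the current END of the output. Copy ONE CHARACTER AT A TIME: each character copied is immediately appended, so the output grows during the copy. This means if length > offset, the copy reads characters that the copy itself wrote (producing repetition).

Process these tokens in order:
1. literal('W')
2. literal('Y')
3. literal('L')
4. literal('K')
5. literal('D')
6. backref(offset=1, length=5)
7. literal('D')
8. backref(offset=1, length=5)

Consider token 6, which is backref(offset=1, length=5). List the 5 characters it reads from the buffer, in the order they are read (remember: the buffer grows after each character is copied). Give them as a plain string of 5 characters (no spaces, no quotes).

Answer: DDDDD

Derivation:
Token 1: literal('W'). Output: "W"
Token 2: literal('Y'). Output: "WY"
Token 3: literal('L'). Output: "WYL"
Token 4: literal('K'). Output: "WYLK"
Token 5: literal('D'). Output: "WYLKD"
Token 6: backref(off=1, len=5). Buffer before: "WYLKD" (len 5)
  byte 1: read out[4]='D', append. Buffer now: "WYLKDD"
  byte 2: read out[5]='D', append. Buffer now: "WYLKDDD"
  byte 3: read out[6]='D', append. Buffer now: "WYLKDDDD"
  byte 4: read out[7]='D', append. Buffer now: "WYLKDDDDD"
  byte 5: read out[8]='D', append. Buffer now: "WYLKDDDDDD"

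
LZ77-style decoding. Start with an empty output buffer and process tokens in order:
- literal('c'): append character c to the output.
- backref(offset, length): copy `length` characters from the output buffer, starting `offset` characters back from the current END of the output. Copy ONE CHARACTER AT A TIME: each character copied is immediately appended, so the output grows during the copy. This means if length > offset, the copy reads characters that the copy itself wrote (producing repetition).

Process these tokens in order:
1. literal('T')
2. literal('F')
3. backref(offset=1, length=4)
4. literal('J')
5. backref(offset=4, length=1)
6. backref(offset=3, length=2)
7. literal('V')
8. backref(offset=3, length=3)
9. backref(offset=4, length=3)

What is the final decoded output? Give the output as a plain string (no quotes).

Answer: TFFFFFJFFJVFJVVFJ

Derivation:
Token 1: literal('T'). Output: "T"
Token 2: literal('F'). Output: "TF"
Token 3: backref(off=1, len=4) (overlapping!). Copied 'FFFF' from pos 1. Output: "TFFFFF"
Token 4: literal('J'). Output: "TFFFFFJ"
Token 5: backref(off=4, len=1). Copied 'F' from pos 3. Output: "TFFFFFJF"
Token 6: backref(off=3, len=2). Copied 'FJ' from pos 5. Output: "TFFFFFJFFJ"
Token 7: literal('V'). Output: "TFFFFFJFFJV"
Token 8: backref(off=3, len=3). Copied 'FJV' from pos 8. Output: "TFFFFFJFFJVFJV"
Token 9: backref(off=4, len=3). Copied 'VFJ' from pos 10. Output: "TFFFFFJFFJVFJVVFJ"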